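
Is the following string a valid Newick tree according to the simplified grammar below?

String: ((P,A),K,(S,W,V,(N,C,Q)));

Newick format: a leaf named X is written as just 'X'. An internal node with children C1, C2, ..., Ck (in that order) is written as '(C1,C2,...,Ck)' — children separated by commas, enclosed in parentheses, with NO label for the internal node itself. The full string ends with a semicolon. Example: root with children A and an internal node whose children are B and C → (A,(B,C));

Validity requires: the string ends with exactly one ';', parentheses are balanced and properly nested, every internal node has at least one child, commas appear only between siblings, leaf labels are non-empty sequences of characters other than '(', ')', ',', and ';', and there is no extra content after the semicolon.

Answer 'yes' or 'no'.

Answer: yes

Derivation:
Input: ((P,A),K,(S,W,V,(N,C,Q)));
Paren balance: 4 '(' vs 4 ')' OK
Ends with single ';': True
Full parse: OK
Valid: True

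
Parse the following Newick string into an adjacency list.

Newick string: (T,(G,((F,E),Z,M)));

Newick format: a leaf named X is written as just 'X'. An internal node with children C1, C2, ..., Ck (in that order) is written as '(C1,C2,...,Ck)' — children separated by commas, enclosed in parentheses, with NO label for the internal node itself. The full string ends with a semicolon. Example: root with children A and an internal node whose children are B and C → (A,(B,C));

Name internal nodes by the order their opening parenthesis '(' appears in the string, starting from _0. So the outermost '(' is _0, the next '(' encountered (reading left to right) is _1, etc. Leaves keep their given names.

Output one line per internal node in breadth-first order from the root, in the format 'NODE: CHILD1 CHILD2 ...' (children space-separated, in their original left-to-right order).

Input: (T,(G,((F,E),Z,M)));
Scanning left-to-right, naming '(' by encounter order:
  pos 0: '(' -> open internal node _0 (depth 1)
  pos 3: '(' -> open internal node _1 (depth 2)
  pos 6: '(' -> open internal node _2 (depth 3)
  pos 7: '(' -> open internal node _3 (depth 4)
  pos 11: ')' -> close internal node _3 (now at depth 3)
  pos 16: ')' -> close internal node _2 (now at depth 2)
  pos 17: ')' -> close internal node _1 (now at depth 1)
  pos 18: ')' -> close internal node _0 (now at depth 0)
Total internal nodes: 4
BFS adjacency from root:
  _0: T _1
  _1: G _2
  _2: _3 Z M
  _3: F E

Answer: _0: T _1
_1: G _2
_2: _3 Z M
_3: F E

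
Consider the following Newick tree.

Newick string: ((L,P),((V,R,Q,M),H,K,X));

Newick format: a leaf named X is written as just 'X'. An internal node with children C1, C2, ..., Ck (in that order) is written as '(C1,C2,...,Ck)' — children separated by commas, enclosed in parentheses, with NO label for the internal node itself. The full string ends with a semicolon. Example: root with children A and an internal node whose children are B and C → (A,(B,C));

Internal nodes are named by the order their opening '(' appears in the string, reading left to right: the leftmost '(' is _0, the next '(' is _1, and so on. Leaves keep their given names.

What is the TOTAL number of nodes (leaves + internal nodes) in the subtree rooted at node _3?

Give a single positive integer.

Newick: ((L,P),((V,R,Q,M),H,K,X));
Locate _3: it is the '(' at position 8 (the 4th '(' reading left to right).
Query: subtree rooted at _3
_3: subtree_size = 1 + 4
  V: subtree_size = 1 + 0
  R: subtree_size = 1 + 0
  Q: subtree_size = 1 + 0
  M: subtree_size = 1 + 0
Total subtree size of _3: 5

Answer: 5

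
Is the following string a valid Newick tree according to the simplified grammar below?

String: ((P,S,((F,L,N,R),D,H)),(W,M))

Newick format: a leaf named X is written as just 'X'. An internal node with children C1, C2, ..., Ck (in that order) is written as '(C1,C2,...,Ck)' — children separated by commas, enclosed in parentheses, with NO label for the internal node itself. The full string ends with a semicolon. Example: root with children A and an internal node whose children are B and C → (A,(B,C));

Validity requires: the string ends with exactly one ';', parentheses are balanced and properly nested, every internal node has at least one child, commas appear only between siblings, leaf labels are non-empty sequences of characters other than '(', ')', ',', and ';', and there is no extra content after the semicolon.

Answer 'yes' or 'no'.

Input: ((P,S,((F,L,N,R),D,H)),(W,M))
Paren balance: 5 '(' vs 5 ')' OK
Ends with single ';': False
Full parse: FAILS (must end with ;)
Valid: False

Answer: no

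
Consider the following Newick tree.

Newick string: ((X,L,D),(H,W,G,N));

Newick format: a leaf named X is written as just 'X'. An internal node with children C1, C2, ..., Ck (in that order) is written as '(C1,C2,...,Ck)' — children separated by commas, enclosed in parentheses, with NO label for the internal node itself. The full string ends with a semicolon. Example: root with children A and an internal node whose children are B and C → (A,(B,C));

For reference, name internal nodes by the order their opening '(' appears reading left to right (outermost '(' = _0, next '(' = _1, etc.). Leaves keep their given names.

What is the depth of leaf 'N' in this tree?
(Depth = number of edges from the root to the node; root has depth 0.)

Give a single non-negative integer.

Answer: 2

Derivation:
Newick: ((X,L,D),(H,W,G,N));
Naming internals by '(' encounter order: outermost '(' = _0, next = _1, ...
Query node: N
Path from root: _0 -> _2 -> N
Depth of N: 2 (number of edges from root)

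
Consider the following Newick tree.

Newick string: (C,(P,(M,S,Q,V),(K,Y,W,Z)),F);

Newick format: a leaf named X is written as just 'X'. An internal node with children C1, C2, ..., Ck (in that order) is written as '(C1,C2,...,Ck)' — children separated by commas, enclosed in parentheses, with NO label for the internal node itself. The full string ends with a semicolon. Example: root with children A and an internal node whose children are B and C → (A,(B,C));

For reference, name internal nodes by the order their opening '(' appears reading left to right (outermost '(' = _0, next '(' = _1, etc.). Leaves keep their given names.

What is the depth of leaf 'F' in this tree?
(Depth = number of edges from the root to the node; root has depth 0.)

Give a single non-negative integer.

Answer: 1

Derivation:
Newick: (C,(P,(M,S,Q,V),(K,Y,W,Z)),F);
Naming internals by '(' encounter order: outermost '(' = _0, next = _1, ...
Query node: F
Path from root: _0 -> F
Depth of F: 1 (number of edges from root)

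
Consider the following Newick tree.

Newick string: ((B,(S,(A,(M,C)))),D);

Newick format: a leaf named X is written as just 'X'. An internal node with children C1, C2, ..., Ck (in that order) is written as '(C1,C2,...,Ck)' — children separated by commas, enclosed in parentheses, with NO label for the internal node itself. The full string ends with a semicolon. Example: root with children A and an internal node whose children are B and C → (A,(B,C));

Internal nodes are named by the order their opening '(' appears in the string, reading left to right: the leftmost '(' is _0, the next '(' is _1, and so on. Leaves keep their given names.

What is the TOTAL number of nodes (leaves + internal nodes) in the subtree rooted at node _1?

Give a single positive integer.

Answer: 9

Derivation:
Newick: ((B,(S,(A,(M,C)))),D);
Locate _1: it is the '(' at position 1 (the 2nd '(' reading left to right).
Query: subtree rooted at _1
_1: subtree_size = 1 + 8
  B: subtree_size = 1 + 0
  _2: subtree_size = 1 + 6
    S: subtree_size = 1 + 0
    _3: subtree_size = 1 + 4
      A: subtree_size = 1 + 0
      _4: subtree_size = 1 + 2
        M: subtree_size = 1 + 0
        C: subtree_size = 1 + 0
Total subtree size of _1: 9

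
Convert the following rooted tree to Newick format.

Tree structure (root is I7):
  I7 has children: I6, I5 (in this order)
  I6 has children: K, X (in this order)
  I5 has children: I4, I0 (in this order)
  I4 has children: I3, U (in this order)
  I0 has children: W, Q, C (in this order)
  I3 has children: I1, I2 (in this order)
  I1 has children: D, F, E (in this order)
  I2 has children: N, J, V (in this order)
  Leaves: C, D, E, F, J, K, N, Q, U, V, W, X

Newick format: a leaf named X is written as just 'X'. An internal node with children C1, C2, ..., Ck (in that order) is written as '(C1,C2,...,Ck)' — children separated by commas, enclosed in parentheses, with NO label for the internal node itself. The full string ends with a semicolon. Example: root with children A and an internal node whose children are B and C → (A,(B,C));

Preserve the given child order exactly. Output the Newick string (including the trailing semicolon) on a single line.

Answer: ((K,X),((((D,F,E),(N,J,V)),U),(W,Q,C)));

Derivation:
internal I7 with children ['I6', 'I5']
  internal I6 with children ['K', 'X']
    leaf 'K' → 'K'
    leaf 'X' → 'X'
  → '(K,X)'
  internal I5 with children ['I4', 'I0']
    internal I4 with children ['I3', 'U']
      internal I3 with children ['I1', 'I2']
        internal I1 with children ['D', 'F', 'E']
          leaf 'D' → 'D'
          leaf 'F' → 'F'
          leaf 'E' → 'E'
        → '(D,F,E)'
        internal I2 with children ['N', 'J', 'V']
          leaf 'N' → 'N'
          leaf 'J' → 'J'
          leaf 'V' → 'V'
        → '(N,J,V)'
      → '((D,F,E),(N,J,V))'
      leaf 'U' → 'U'
    → '(((D,F,E),(N,J,V)),U)'
    internal I0 with children ['W', 'Q', 'C']
      leaf 'W' → 'W'
      leaf 'Q' → 'Q'
      leaf 'C' → 'C'
    → '(W,Q,C)'
  → '((((D,F,E),(N,J,V)),U),(W,Q,C))'
→ '((K,X),((((D,F,E),(N,J,V)),U),(W,Q,C)))'
Final: ((K,X),((((D,F,E),(N,J,V)),U),(W,Q,C)));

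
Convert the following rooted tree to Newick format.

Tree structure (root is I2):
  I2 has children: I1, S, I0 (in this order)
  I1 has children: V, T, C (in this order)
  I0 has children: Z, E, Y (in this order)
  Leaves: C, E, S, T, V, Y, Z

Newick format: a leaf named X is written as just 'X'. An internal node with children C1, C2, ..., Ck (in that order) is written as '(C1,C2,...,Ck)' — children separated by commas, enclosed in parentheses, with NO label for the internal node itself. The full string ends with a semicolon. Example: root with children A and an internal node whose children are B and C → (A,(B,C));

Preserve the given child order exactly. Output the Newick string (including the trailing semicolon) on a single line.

Answer: ((V,T,C),S,(Z,E,Y));

Derivation:
internal I2 with children ['I1', 'S', 'I0']
  internal I1 with children ['V', 'T', 'C']
    leaf 'V' → 'V'
    leaf 'T' → 'T'
    leaf 'C' → 'C'
  → '(V,T,C)'
  leaf 'S' → 'S'
  internal I0 with children ['Z', 'E', 'Y']
    leaf 'Z' → 'Z'
    leaf 'E' → 'E'
    leaf 'Y' → 'Y'
  → '(Z,E,Y)'
→ '((V,T,C),S,(Z,E,Y))'
Final: ((V,T,C),S,(Z,E,Y));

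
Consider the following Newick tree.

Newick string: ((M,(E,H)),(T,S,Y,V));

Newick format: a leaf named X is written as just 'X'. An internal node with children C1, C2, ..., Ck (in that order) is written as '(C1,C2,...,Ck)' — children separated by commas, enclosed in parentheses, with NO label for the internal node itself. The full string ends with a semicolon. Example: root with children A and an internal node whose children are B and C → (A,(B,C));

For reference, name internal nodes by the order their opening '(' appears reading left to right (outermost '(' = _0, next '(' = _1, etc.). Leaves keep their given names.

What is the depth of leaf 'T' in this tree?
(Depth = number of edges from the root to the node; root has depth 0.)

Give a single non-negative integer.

Newick: ((M,(E,H)),(T,S,Y,V));
Naming internals by '(' encounter order: outermost '(' = _0, next = _1, ...
Query node: T
Path from root: _0 -> _3 -> T
Depth of T: 2 (number of edges from root)

Answer: 2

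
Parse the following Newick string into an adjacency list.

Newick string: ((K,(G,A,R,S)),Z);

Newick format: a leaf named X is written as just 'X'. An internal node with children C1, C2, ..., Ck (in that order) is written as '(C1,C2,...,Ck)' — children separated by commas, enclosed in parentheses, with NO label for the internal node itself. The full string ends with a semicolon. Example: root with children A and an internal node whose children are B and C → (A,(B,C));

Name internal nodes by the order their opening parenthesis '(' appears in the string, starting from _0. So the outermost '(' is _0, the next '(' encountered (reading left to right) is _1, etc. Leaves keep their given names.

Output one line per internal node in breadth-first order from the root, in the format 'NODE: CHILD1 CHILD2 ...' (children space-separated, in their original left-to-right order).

Input: ((K,(G,A,R,S)),Z);
Scanning left-to-right, naming '(' by encounter order:
  pos 0: '(' -> open internal node _0 (depth 1)
  pos 1: '(' -> open internal node _1 (depth 2)
  pos 4: '(' -> open internal node _2 (depth 3)
  pos 12: ')' -> close internal node _2 (now at depth 2)
  pos 13: ')' -> close internal node _1 (now at depth 1)
  pos 16: ')' -> close internal node _0 (now at depth 0)
Total internal nodes: 3
BFS adjacency from root:
  _0: _1 Z
  _1: K _2
  _2: G A R S

Answer: _0: _1 Z
_1: K _2
_2: G A R S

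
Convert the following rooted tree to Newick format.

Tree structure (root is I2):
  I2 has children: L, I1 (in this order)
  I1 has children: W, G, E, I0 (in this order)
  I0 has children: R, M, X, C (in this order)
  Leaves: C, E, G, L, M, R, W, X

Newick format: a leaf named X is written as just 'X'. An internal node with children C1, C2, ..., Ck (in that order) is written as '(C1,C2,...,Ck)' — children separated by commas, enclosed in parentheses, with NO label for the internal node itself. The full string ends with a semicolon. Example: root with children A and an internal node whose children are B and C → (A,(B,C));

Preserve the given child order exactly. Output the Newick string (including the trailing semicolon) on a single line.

Answer: (L,(W,G,E,(R,M,X,C)));

Derivation:
internal I2 with children ['L', 'I1']
  leaf 'L' → 'L'
  internal I1 with children ['W', 'G', 'E', 'I0']
    leaf 'W' → 'W'
    leaf 'G' → 'G'
    leaf 'E' → 'E'
    internal I0 with children ['R', 'M', 'X', 'C']
      leaf 'R' → 'R'
      leaf 'M' → 'M'
      leaf 'X' → 'X'
      leaf 'C' → 'C'
    → '(R,M,X,C)'
  → '(W,G,E,(R,M,X,C))'
→ '(L,(W,G,E,(R,M,X,C)))'
Final: (L,(W,G,E,(R,M,X,C)));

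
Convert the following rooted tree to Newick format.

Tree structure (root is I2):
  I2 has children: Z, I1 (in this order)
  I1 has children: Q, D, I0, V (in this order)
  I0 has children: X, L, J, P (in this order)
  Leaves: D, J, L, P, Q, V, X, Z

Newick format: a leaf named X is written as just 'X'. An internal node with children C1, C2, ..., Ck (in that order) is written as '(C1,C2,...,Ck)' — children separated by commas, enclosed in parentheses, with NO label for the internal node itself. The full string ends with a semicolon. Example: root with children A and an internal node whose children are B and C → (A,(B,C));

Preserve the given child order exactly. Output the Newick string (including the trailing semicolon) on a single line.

internal I2 with children ['Z', 'I1']
  leaf 'Z' → 'Z'
  internal I1 with children ['Q', 'D', 'I0', 'V']
    leaf 'Q' → 'Q'
    leaf 'D' → 'D'
    internal I0 with children ['X', 'L', 'J', 'P']
      leaf 'X' → 'X'
      leaf 'L' → 'L'
      leaf 'J' → 'J'
      leaf 'P' → 'P'
    → '(X,L,J,P)'
    leaf 'V' → 'V'
  → '(Q,D,(X,L,J,P),V)'
→ '(Z,(Q,D,(X,L,J,P),V))'
Final: (Z,(Q,D,(X,L,J,P),V));

Answer: (Z,(Q,D,(X,L,J,P),V));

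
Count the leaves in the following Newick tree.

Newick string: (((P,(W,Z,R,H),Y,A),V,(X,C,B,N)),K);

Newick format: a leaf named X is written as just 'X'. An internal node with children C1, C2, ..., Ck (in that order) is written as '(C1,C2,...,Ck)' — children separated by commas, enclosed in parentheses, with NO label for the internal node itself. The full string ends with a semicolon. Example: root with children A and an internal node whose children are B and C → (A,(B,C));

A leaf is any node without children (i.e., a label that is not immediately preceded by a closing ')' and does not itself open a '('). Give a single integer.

Answer: 13

Derivation:
Newick: (((P,(W,Z,R,H),Y,A),V,(X,C,B,N)),K);
Scan left-to-right; a leaf is any maximal label run not followed by '(':
  pos 3: leaf 'P' → count = 1
  pos 6: leaf 'W' → count = 2
  pos 8: leaf 'Z' → count = 3
  pos 10: leaf 'R' → count = 4
  pos 12: leaf 'H' → count = 5
  pos 15: leaf 'Y' → count = 6
  pos 17: leaf 'A' → count = 7
  pos 20: leaf 'V' → count = 8
  pos 23: leaf 'X' → count = 9
  pos 25: leaf 'C' → count = 10
  pos 27: leaf 'B' → count = 11
  pos 29: leaf 'N' → count = 12
  pos 33: leaf 'K' → count = 13
Total leaves: 13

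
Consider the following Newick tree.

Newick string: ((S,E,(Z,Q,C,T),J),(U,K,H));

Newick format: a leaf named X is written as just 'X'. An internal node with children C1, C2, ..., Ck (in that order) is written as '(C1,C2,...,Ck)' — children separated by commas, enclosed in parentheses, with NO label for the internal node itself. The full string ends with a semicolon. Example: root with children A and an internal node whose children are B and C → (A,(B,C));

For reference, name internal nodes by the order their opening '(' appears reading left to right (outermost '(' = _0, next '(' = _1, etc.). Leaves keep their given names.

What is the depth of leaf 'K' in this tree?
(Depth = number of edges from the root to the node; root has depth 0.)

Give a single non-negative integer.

Answer: 2

Derivation:
Newick: ((S,E,(Z,Q,C,T),J),(U,K,H));
Naming internals by '(' encounter order: outermost '(' = _0, next = _1, ...
Query node: K
Path from root: _0 -> _3 -> K
Depth of K: 2 (number of edges from root)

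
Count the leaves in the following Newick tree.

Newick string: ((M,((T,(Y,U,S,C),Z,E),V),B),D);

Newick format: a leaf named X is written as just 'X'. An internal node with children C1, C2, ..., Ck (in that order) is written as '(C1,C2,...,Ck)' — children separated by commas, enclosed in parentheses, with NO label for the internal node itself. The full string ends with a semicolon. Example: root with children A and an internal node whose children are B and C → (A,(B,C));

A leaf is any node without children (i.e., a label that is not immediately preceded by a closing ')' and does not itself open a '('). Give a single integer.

Newick: ((M,((T,(Y,U,S,C),Z,E),V),B),D);
Scan left-to-right; a leaf is any maximal label run not followed by '(':
  pos 2: leaf 'M' → count = 1
  pos 6: leaf 'T' → count = 2
  pos 9: leaf 'Y' → count = 3
  pos 11: leaf 'U' → count = 4
  pos 13: leaf 'S' → count = 5
  pos 15: leaf 'C' → count = 6
  pos 18: leaf 'Z' → count = 7
  pos 20: leaf 'E' → count = 8
  pos 23: leaf 'V' → count = 9
  pos 26: leaf 'B' → count = 10
  pos 29: leaf 'D' → count = 11
Total leaves: 11

Answer: 11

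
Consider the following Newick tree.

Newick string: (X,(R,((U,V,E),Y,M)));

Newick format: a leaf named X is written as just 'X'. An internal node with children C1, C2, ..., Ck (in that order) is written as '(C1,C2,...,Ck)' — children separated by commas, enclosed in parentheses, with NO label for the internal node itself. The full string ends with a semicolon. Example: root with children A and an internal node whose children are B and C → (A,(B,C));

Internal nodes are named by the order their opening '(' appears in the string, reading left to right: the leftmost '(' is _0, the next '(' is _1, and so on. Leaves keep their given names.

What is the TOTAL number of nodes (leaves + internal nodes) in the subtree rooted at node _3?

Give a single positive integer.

Answer: 4

Derivation:
Newick: (X,(R,((U,V,E),Y,M)));
Locate _3: it is the '(' at position 7 (the 4th '(' reading left to right).
Query: subtree rooted at _3
_3: subtree_size = 1 + 3
  U: subtree_size = 1 + 0
  V: subtree_size = 1 + 0
  E: subtree_size = 1 + 0
Total subtree size of _3: 4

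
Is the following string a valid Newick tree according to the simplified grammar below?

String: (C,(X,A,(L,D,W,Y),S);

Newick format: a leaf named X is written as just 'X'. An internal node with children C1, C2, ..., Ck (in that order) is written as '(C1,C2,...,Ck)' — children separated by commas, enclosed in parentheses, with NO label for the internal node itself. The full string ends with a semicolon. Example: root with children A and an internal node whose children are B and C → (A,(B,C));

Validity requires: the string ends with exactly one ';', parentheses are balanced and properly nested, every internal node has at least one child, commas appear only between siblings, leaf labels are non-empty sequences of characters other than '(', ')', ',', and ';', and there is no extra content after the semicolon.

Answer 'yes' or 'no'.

Input: (C,(X,A,(L,D,W,Y),S);
Paren balance: 3 '(' vs 2 ')' MISMATCH
Ends with single ';': True
Full parse: FAILS (expected , or ) at pos 20)
Valid: False

Answer: no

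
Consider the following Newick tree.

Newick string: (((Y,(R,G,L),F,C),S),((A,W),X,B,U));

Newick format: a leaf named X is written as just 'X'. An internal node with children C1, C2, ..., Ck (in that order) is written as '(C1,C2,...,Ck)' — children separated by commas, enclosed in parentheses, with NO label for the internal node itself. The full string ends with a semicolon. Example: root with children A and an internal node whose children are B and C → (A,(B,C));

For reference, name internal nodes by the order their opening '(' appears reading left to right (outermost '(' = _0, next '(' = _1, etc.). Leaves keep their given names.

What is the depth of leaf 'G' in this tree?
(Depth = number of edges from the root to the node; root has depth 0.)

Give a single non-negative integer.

Answer: 4

Derivation:
Newick: (((Y,(R,G,L),F,C),S),((A,W),X,B,U));
Naming internals by '(' encounter order: outermost '(' = _0, next = _1, ...
Query node: G
Path from root: _0 -> _1 -> _2 -> _3 -> G
Depth of G: 4 (number of edges from root)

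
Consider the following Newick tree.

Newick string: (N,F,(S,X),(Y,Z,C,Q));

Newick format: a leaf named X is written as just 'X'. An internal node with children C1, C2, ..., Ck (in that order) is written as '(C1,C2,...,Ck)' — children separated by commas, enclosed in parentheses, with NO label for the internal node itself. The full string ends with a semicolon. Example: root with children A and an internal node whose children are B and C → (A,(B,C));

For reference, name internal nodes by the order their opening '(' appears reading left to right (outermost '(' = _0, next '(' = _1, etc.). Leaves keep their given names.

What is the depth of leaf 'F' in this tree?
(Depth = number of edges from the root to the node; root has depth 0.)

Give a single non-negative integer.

Newick: (N,F,(S,X),(Y,Z,C,Q));
Naming internals by '(' encounter order: outermost '(' = _0, next = _1, ...
Query node: F
Path from root: _0 -> F
Depth of F: 1 (number of edges from root)

Answer: 1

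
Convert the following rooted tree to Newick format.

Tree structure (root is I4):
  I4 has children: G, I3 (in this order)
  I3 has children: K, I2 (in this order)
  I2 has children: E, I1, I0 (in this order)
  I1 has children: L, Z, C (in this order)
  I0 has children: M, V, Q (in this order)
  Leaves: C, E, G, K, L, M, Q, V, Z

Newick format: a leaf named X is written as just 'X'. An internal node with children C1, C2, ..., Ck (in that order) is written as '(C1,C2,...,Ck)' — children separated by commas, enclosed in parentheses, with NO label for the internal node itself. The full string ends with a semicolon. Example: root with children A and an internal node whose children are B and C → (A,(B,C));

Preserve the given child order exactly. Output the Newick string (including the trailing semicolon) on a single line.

internal I4 with children ['G', 'I3']
  leaf 'G' → 'G'
  internal I3 with children ['K', 'I2']
    leaf 'K' → 'K'
    internal I2 with children ['E', 'I1', 'I0']
      leaf 'E' → 'E'
      internal I1 with children ['L', 'Z', 'C']
        leaf 'L' → 'L'
        leaf 'Z' → 'Z'
        leaf 'C' → 'C'
      → '(L,Z,C)'
      internal I0 with children ['M', 'V', 'Q']
        leaf 'M' → 'M'
        leaf 'V' → 'V'
        leaf 'Q' → 'Q'
      → '(M,V,Q)'
    → '(E,(L,Z,C),(M,V,Q))'
  → '(K,(E,(L,Z,C),(M,V,Q)))'
→ '(G,(K,(E,(L,Z,C),(M,V,Q))))'
Final: (G,(K,(E,(L,Z,C),(M,V,Q))));

Answer: (G,(K,(E,(L,Z,C),(M,V,Q))));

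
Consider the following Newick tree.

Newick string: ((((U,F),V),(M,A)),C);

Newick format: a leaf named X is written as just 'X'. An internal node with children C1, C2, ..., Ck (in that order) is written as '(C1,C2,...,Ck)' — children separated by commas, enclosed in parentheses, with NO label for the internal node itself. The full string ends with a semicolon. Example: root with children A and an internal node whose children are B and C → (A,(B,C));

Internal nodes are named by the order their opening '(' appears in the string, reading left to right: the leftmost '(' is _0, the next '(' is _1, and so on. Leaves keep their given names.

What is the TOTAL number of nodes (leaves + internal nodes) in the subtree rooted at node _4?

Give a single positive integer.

Newick: ((((U,F),V),(M,A)),C);
Locate _4: it is the '(' at position 12 (the 5th '(' reading left to right).
Query: subtree rooted at _4
_4: subtree_size = 1 + 2
  M: subtree_size = 1 + 0
  A: subtree_size = 1 + 0
Total subtree size of _4: 3

Answer: 3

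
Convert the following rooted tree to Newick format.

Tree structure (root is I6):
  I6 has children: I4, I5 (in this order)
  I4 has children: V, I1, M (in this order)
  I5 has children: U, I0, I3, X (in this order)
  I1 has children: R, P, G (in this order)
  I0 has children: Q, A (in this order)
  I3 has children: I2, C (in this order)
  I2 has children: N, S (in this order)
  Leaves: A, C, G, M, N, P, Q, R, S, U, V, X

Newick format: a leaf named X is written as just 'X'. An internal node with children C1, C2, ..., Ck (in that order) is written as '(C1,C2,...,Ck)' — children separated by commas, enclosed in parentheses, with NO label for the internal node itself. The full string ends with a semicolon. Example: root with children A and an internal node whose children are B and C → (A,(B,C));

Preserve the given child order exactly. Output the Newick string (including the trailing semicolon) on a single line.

internal I6 with children ['I4', 'I5']
  internal I4 with children ['V', 'I1', 'M']
    leaf 'V' → 'V'
    internal I1 with children ['R', 'P', 'G']
      leaf 'R' → 'R'
      leaf 'P' → 'P'
      leaf 'G' → 'G'
    → '(R,P,G)'
    leaf 'M' → 'M'
  → '(V,(R,P,G),M)'
  internal I5 with children ['U', 'I0', 'I3', 'X']
    leaf 'U' → 'U'
    internal I0 with children ['Q', 'A']
      leaf 'Q' → 'Q'
      leaf 'A' → 'A'
    → '(Q,A)'
    internal I3 with children ['I2', 'C']
      internal I2 with children ['N', 'S']
        leaf 'N' → 'N'
        leaf 'S' → 'S'
      → '(N,S)'
      leaf 'C' → 'C'
    → '((N,S),C)'
    leaf 'X' → 'X'
  → '(U,(Q,A),((N,S),C),X)'
→ '((V,(R,P,G),M),(U,(Q,A),((N,S),C),X))'
Final: ((V,(R,P,G),M),(U,(Q,A),((N,S),C),X));

Answer: ((V,(R,P,G),M),(U,(Q,A),((N,S),C),X));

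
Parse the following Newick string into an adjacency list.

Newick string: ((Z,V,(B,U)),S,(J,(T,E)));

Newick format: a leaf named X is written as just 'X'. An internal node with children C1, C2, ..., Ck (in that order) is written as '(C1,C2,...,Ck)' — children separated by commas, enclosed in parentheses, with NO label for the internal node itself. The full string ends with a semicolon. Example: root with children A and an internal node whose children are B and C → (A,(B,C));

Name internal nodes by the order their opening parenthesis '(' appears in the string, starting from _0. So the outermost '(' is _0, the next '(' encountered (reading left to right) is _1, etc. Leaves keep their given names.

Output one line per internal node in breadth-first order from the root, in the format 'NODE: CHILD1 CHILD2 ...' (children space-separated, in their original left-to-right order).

Answer: _0: _1 S _3
_1: Z V _2
_3: J _4
_2: B U
_4: T E

Derivation:
Input: ((Z,V,(B,U)),S,(J,(T,E)));
Scanning left-to-right, naming '(' by encounter order:
  pos 0: '(' -> open internal node _0 (depth 1)
  pos 1: '(' -> open internal node _1 (depth 2)
  pos 6: '(' -> open internal node _2 (depth 3)
  pos 10: ')' -> close internal node _2 (now at depth 2)
  pos 11: ')' -> close internal node _1 (now at depth 1)
  pos 15: '(' -> open internal node _3 (depth 2)
  pos 18: '(' -> open internal node _4 (depth 3)
  pos 22: ')' -> close internal node _4 (now at depth 2)
  pos 23: ')' -> close internal node _3 (now at depth 1)
  pos 24: ')' -> close internal node _0 (now at depth 0)
Total internal nodes: 5
BFS adjacency from root:
  _0: _1 S _3
  _1: Z V _2
  _3: J _4
  _2: B U
  _4: T E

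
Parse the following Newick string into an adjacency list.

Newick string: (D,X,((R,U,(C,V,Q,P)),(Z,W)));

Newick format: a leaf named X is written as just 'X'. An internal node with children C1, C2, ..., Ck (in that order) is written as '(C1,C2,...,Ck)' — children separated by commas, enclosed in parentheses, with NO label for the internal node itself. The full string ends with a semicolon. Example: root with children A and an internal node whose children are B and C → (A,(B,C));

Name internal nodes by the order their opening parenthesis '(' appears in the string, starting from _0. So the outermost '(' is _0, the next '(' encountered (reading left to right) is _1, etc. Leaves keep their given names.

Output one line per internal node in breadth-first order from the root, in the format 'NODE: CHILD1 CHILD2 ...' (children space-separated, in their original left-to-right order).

Answer: _0: D X _1
_1: _2 _4
_2: R U _3
_4: Z W
_3: C V Q P

Derivation:
Input: (D,X,((R,U,(C,V,Q,P)),(Z,W)));
Scanning left-to-right, naming '(' by encounter order:
  pos 0: '(' -> open internal node _0 (depth 1)
  pos 5: '(' -> open internal node _1 (depth 2)
  pos 6: '(' -> open internal node _2 (depth 3)
  pos 11: '(' -> open internal node _3 (depth 4)
  pos 19: ')' -> close internal node _3 (now at depth 3)
  pos 20: ')' -> close internal node _2 (now at depth 2)
  pos 22: '(' -> open internal node _4 (depth 3)
  pos 26: ')' -> close internal node _4 (now at depth 2)
  pos 27: ')' -> close internal node _1 (now at depth 1)
  pos 28: ')' -> close internal node _0 (now at depth 0)
Total internal nodes: 5
BFS adjacency from root:
  _0: D X _1
  _1: _2 _4
  _2: R U _3
  _4: Z W
  _3: C V Q P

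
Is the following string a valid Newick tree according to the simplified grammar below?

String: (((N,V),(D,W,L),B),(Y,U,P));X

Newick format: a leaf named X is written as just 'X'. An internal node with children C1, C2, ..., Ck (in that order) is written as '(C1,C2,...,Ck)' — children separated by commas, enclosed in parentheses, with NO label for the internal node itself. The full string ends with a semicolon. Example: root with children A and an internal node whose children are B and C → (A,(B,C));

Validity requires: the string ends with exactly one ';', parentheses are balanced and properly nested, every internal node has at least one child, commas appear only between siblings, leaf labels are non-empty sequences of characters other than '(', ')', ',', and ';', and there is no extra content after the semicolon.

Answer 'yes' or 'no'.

Input: (((N,V),(D,W,L),B),(Y,U,P));X
Paren balance: 5 '(' vs 5 ')' OK
Ends with single ';': False
Full parse: FAILS (must end with ;)
Valid: False

Answer: no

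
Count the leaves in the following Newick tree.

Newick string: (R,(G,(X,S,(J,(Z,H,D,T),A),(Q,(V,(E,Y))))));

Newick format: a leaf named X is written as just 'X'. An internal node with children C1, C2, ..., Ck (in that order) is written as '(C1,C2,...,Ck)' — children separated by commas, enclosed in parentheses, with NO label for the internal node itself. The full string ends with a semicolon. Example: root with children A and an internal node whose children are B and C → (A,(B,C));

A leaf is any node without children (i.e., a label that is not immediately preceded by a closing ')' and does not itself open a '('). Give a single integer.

Newick: (R,(G,(X,S,(J,(Z,H,D,T),A),(Q,(V,(E,Y))))));
Scan left-to-right; a leaf is any maximal label run not followed by '(':
  pos 1: leaf 'R' → count = 1
  pos 4: leaf 'G' → count = 2
  pos 7: leaf 'X' → count = 3
  pos 9: leaf 'S' → count = 4
  pos 12: leaf 'J' → count = 5
  pos 15: leaf 'Z' → count = 6
  pos 17: leaf 'H' → count = 7
  pos 19: leaf 'D' → count = 8
  pos 21: leaf 'T' → count = 9
  pos 24: leaf 'A' → count = 10
  pos 28: leaf 'Q' → count = 11
  pos 31: leaf 'V' → count = 12
  pos 34: leaf 'E' → count = 13
  pos 36: leaf 'Y' → count = 14
Total leaves: 14

Answer: 14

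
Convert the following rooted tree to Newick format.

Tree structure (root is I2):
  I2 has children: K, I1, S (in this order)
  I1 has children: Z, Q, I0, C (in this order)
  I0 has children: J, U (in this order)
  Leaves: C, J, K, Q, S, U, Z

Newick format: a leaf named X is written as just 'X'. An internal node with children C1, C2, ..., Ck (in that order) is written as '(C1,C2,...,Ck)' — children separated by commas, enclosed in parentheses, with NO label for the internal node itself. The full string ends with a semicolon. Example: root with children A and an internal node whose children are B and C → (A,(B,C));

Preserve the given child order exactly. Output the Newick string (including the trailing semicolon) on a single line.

internal I2 with children ['K', 'I1', 'S']
  leaf 'K' → 'K'
  internal I1 with children ['Z', 'Q', 'I0', 'C']
    leaf 'Z' → 'Z'
    leaf 'Q' → 'Q'
    internal I0 with children ['J', 'U']
      leaf 'J' → 'J'
      leaf 'U' → 'U'
    → '(J,U)'
    leaf 'C' → 'C'
  → '(Z,Q,(J,U),C)'
  leaf 'S' → 'S'
→ '(K,(Z,Q,(J,U),C),S)'
Final: (K,(Z,Q,(J,U),C),S);

Answer: (K,(Z,Q,(J,U),C),S);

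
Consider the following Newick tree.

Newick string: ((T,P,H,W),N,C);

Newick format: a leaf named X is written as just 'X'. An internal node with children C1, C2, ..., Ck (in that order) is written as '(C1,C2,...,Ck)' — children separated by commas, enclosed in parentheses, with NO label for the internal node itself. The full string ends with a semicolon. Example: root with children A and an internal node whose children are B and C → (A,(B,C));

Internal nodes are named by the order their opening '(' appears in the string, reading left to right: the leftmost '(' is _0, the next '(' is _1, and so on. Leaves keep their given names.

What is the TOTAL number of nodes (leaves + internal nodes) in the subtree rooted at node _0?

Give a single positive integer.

Newick: ((T,P,H,W),N,C);
Locate _0: it is the '(' at position 0 (the 1st '(' reading left to right).
Query: subtree rooted at _0
_0: subtree_size = 1 + 7
  _1: subtree_size = 1 + 4
    T: subtree_size = 1 + 0
    P: subtree_size = 1 + 0
    H: subtree_size = 1 + 0
    W: subtree_size = 1 + 0
  N: subtree_size = 1 + 0
  C: subtree_size = 1 + 0
Total subtree size of _0: 8

Answer: 8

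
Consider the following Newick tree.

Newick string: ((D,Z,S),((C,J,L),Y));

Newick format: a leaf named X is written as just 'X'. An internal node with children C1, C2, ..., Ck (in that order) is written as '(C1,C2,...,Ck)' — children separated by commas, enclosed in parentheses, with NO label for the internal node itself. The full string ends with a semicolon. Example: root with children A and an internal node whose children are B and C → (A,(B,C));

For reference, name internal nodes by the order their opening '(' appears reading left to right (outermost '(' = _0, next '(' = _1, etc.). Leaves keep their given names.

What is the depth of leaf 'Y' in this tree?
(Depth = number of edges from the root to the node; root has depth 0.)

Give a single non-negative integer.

Newick: ((D,Z,S),((C,J,L),Y));
Naming internals by '(' encounter order: outermost '(' = _0, next = _1, ...
Query node: Y
Path from root: _0 -> _2 -> Y
Depth of Y: 2 (number of edges from root)

Answer: 2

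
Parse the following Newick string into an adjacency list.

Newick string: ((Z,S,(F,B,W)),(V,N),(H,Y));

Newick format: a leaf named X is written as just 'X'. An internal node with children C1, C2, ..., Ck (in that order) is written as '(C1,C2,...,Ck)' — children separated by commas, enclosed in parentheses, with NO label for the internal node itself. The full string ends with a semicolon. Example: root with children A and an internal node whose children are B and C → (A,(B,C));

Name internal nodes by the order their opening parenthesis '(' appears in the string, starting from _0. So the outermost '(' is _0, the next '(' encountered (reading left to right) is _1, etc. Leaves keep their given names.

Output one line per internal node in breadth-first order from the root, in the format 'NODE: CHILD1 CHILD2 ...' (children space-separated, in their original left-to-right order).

Answer: _0: _1 _3 _4
_1: Z S _2
_3: V N
_4: H Y
_2: F B W

Derivation:
Input: ((Z,S,(F,B,W)),(V,N),(H,Y));
Scanning left-to-right, naming '(' by encounter order:
  pos 0: '(' -> open internal node _0 (depth 1)
  pos 1: '(' -> open internal node _1 (depth 2)
  pos 6: '(' -> open internal node _2 (depth 3)
  pos 12: ')' -> close internal node _2 (now at depth 2)
  pos 13: ')' -> close internal node _1 (now at depth 1)
  pos 15: '(' -> open internal node _3 (depth 2)
  pos 19: ')' -> close internal node _3 (now at depth 1)
  pos 21: '(' -> open internal node _4 (depth 2)
  pos 25: ')' -> close internal node _4 (now at depth 1)
  pos 26: ')' -> close internal node _0 (now at depth 0)
Total internal nodes: 5
BFS adjacency from root:
  _0: _1 _3 _4
  _1: Z S _2
  _3: V N
  _4: H Y
  _2: F B W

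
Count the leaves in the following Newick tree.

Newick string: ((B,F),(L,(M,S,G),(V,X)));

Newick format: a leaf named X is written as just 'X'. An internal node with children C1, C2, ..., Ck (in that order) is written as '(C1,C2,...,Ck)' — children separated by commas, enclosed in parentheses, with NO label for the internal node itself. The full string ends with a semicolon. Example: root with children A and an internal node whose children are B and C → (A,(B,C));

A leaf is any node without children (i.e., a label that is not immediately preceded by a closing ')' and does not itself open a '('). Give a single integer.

Answer: 8

Derivation:
Newick: ((B,F),(L,(M,S,G),(V,X)));
Scan left-to-right; a leaf is any maximal label run not followed by '(':
  pos 2: leaf 'B' → count = 1
  pos 4: leaf 'F' → count = 2
  pos 8: leaf 'L' → count = 3
  pos 11: leaf 'M' → count = 4
  pos 13: leaf 'S' → count = 5
  pos 15: leaf 'G' → count = 6
  pos 19: leaf 'V' → count = 7
  pos 21: leaf 'X' → count = 8
Total leaves: 8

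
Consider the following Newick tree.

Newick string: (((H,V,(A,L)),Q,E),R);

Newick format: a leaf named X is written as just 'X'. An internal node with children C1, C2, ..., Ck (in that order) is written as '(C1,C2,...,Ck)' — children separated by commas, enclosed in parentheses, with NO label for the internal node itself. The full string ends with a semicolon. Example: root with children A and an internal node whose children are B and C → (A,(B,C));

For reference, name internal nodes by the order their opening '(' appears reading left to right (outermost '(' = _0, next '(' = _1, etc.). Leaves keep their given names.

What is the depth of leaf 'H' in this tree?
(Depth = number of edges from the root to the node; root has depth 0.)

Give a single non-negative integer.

Newick: (((H,V,(A,L)),Q,E),R);
Naming internals by '(' encounter order: outermost '(' = _0, next = _1, ...
Query node: H
Path from root: _0 -> _1 -> _2 -> H
Depth of H: 3 (number of edges from root)

Answer: 3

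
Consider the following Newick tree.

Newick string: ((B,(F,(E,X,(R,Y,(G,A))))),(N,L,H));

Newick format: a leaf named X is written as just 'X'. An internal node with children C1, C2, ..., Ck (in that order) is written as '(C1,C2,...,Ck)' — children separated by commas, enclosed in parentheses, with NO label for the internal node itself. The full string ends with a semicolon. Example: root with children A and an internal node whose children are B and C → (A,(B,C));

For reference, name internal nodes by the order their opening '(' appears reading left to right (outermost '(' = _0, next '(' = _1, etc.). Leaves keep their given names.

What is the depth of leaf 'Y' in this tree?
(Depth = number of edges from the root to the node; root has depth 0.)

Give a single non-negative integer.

Newick: ((B,(F,(E,X,(R,Y,(G,A))))),(N,L,H));
Naming internals by '(' encounter order: outermost '(' = _0, next = _1, ...
Query node: Y
Path from root: _0 -> _1 -> _2 -> _3 -> _4 -> Y
Depth of Y: 5 (number of edges from root)

Answer: 5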